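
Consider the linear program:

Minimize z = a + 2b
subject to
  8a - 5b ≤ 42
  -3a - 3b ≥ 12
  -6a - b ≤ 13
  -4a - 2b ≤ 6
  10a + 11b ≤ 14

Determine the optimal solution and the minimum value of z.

The optimum lies where 8a - 5b = 42 and -4a - 2b = 6.
Solving simultaneously gives a = 3/2, b = -6.

a = 3/2, b = -6, minimum z = -21/2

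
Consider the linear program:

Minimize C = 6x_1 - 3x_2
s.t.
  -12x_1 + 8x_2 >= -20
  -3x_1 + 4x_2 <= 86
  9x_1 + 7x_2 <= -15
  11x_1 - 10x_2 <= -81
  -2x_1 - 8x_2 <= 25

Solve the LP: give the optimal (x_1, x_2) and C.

Extreme points and C = 6x_1 - 3x_2:
  (-662/57, 243/19) → C = -2053/19
  (-197/8, 97/32) → C = -5019/32
  (-717/167, 564/167) → C = -5994/167
  (-449/54, -113/108) → C = -187/4

x_1 = -197/8, x_2 = 97/32, minimum C = -5019/32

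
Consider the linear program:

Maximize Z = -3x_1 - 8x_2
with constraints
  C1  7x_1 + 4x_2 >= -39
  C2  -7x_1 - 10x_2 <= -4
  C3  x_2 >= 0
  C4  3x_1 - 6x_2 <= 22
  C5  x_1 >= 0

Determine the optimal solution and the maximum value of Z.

Corner points and Z = -3x_1 - 8x_2:
  (4/7, 0) → Z = -12/7
  (0, 2/5) → Z = -16/5
  (22/3, 0) → Z = -22
The feasible region is unbounded (it extends along (0, 1), (2, 1)), but Z strictly decreases along every unbounded feasible direction, so there is no improving ray and the maximum is attained at a vertex.

The optimum lies where -7x_1 - 10x_2 = -4 and x_2 = 0.
Solving simultaneously gives x_1 = 4/7, x_2 = 0.

x_1 = 4/7, x_2 = 0, maximum Z = -12/7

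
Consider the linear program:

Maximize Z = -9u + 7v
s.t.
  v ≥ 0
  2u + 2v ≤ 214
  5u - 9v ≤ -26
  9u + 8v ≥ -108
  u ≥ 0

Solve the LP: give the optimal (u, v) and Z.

u = 0, v = 107, maximum Z = 749

Feasible corners and Z = -9u + 7v:
  (937/14, 561/14) → Z = -2253/7
  (0, 107) → Z = 749
  (0, 26/9) → Z = 182/9

The binding constraints are 2u + 2v = 214 and u = 0.
Solving simultaneously gives u = 0, v = 107.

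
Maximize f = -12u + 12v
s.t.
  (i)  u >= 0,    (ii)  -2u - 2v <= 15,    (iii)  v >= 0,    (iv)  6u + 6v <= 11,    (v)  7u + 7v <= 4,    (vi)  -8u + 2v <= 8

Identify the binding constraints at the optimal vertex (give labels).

Feasible corners and f = -12u + 12v:
  (0, 0) → f = 0
  (0, 4/7) → f = 48/7
  (4/7, 0) → f = -48/7

The maximum is at (0, 4/7). Substituting into each constraint, equality holds for (i) and (v); the remaining constraints have slack.

(i) and (v)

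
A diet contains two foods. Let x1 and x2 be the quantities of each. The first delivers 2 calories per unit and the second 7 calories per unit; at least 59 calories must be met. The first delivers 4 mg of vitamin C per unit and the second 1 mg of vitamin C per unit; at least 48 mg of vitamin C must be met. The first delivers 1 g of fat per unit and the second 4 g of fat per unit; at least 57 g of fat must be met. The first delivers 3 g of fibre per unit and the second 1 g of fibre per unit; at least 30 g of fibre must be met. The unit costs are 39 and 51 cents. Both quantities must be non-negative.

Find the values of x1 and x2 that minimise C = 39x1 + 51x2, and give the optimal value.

The feasible region is unbounded (it extends along (0, 1), (1, 0)), but C strictly increases along every unbounded feasible direction, so there is no improving ray and the minimum is attained at a vertex.

At the optimal vertex, 4x1 + x2 = 48 and x1 + 4x2 = 57.
Solving simultaneously gives x1 = 9, x2 = 12.

x1 = 9, x2 = 12, minimum C = 963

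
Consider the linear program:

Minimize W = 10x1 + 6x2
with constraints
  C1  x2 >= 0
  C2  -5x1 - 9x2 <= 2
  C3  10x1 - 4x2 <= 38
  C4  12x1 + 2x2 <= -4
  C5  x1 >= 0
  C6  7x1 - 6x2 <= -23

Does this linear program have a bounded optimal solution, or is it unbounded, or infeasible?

The boundaries -5x1 - 9x2 = 2 and 7x1 - 6x2 = -23 meet at (-73/31, 101/93), but that point violates x1 ≥ 0. Every candidate vertex is excluded by some other constraint, so the feasible region is empty.

infeasible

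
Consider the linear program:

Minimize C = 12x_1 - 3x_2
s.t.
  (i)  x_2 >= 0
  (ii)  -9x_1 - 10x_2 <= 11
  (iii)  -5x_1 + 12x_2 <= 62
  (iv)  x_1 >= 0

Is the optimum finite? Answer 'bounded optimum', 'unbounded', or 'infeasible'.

bounded optimum

Vertices and C = 12x_1 - 3x_2:
  (0, 0) → C = 0
  (0, 31/6) → C = -31/2
The feasible region has finitely many vertices and no improving ray; the minimum is -31/2 at (0, 31/6).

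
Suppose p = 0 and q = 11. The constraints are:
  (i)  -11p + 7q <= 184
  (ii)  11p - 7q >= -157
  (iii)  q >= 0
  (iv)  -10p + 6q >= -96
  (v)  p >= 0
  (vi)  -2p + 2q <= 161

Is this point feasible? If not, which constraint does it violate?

feasible

(i): 77 ≤ 184 ✓
(ii): -77 ≥ -157 ✓
(iii): 11 ≥ 0 ✓
(iv): 66 ≥ -96 ✓
(v): 0 ≥ 0 ✓
(vi): 22 ≤ 161 ✓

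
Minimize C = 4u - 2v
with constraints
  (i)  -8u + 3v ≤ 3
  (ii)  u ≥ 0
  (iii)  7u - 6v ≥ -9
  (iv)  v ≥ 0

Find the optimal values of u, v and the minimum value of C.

u = 1/3, v = 17/9, minimum C = -22/9

Feasible corners and C = 4u - 2v:
  (0, 1) → C = -2
  (1/3, 17/9) → C = -22/9
  (0, 0) → C = 0
The feasible region is unbounded (it extends along (6, 7), (1, 0)), but C strictly increases along every unbounded feasible direction, so there is no improving ray and the minimum is attained at a vertex.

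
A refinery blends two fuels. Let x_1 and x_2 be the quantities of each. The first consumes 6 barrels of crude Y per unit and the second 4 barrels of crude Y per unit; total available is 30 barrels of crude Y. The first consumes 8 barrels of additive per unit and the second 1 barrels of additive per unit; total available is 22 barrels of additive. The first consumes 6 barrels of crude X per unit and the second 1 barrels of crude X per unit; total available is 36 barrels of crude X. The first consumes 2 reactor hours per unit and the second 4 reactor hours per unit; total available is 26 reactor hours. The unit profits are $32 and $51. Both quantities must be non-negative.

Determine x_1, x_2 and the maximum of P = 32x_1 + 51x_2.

x_1 = 1, x_2 = 6, maximum P = 338

At the optimal vertex, 6x_1 + 4x_2 = 30 and 2x_1 + 4x_2 = 26.
Solving simultaneously gives x_1 = 1, x_2 = 6.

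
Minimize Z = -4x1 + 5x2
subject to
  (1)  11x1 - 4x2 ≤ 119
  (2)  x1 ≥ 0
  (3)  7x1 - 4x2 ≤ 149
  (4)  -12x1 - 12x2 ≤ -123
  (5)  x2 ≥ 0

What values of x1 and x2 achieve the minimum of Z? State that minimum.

x1 = 119/11, x2 = 0, minimum Z = -476/11

Vertices and Z = -4x1 + 5x2:
  (119/11, 0) → Z = -476/11
  (0, 41/4) → Z = 205/4
  (41/4, 0) → Z = -41
The feasible region is unbounded (it extends along (0, 1), (4, 11)), but Z strictly increases along every unbounded feasible direction, so there is no improving ray and the minimum is attained at a vertex.

At the optimal vertex, 11x1 - 4x2 = 119 and x2 = 0.
Solving simultaneously gives x1 = 119/11, x2 = 0.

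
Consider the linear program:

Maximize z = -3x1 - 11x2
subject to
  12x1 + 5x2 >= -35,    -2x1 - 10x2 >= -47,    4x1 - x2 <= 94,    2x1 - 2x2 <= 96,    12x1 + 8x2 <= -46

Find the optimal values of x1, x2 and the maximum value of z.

Feasible corners and z = -3x1 - 11x2:
  (205/17, -611/17) → z = 6106/17
  (-25/18, -11/3) → z = 89/2
  (46/3, -98/3) → z = 940/3
  (353/22, -328/11) → z = 6157/22

At the optimal vertex, 12x1 + 5x2 = -35 and 2x1 - 2x2 = 96.
Solving simultaneously gives x1 = 205/17, x2 = -611/17.

x1 = 205/17, x2 = -611/17, maximum z = 6106/17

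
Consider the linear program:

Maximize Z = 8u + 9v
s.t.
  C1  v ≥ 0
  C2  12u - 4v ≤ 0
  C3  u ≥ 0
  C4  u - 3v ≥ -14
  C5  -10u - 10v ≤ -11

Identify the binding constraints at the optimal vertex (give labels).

Extreme points and Z = 8u + 9v:
  (7/4, 21/4) → Z = 245/4
  (11/40, 33/40) → Z = 77/8
  (0, 14/3) → Z = 42
  (0, 11/10) → Z = 99/10

The maximum is at (7/4, 21/4). Substituting into each constraint, equality holds for C2 and C4; the remaining constraints have slack.

C2 and C4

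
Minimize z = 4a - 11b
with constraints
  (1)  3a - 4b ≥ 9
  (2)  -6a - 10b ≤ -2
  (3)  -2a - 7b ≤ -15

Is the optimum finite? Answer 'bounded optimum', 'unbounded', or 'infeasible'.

From the feasible point (123/29, 27/29), moving in the direction (4, 3) keeps every constraint satisfied while z decreases without bound.

unbounded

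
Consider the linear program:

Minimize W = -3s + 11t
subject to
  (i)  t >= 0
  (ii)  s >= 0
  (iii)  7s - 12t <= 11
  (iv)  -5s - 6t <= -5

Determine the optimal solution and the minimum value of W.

s = 11/7, t = 0, minimum W = -33/7

Corner points and W = -3s + 11t:
  (11/7, 0) → W = -33/7
  (1, 0) → W = -3
  (0, 5/6) → W = 55/6
The feasible region is unbounded (it extends along (0, 1), (12, 7)), but W strictly increases along every unbounded feasible direction, so there is no improving ray and the minimum is attained at a vertex.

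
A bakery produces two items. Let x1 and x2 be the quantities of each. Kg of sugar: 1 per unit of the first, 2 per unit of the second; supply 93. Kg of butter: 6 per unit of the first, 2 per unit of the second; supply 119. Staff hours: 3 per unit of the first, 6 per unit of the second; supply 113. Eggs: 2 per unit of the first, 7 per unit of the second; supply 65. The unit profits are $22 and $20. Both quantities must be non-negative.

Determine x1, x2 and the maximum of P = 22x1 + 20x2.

x1 = 37/2, x2 = 4, maximum P = 487

At the optimal vertex, 6x1 + 2x2 = 119 and 2x1 + 7x2 = 65.
Solving simultaneously gives x1 = 37/2, x2 = 4.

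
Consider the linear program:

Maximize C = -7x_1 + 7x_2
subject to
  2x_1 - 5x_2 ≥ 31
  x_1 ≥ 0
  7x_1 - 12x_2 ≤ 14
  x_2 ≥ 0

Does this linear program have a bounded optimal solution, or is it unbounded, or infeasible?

The boundaries 2x_1 - 5x_2 = 31 and x_2 = 0 meet at (31/2, 0), but that point violates 7x_1 - 12x_2 ≤ 14. Every candidate vertex is excluded by some other constraint, so the feasible region is empty.

infeasible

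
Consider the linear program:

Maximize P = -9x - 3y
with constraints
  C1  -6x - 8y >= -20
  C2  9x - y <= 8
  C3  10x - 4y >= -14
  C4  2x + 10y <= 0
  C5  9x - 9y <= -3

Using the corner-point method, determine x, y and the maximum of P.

x = -19/9, y = -16/9, maximum P = 73/3

Corner points and P = -9x - 3y:
  (-35/27, 7/27) → P = 98/9
  (-19/9, -16/9) → P = 73/3
  (-5/18, 1/18) → P = 7/3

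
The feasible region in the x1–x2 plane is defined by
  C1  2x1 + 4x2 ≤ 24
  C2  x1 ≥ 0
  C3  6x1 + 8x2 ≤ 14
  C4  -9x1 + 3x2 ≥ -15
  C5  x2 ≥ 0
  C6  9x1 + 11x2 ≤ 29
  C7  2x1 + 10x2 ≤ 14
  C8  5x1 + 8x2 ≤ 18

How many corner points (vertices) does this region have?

5

Of the 28 pairwise boundary intersections, those satisfying every inequality are:
  (0, 0)
  (0, 7/5)
  (9/5, 2/5)
  (7/11, 14/11)
  (5/3, 0)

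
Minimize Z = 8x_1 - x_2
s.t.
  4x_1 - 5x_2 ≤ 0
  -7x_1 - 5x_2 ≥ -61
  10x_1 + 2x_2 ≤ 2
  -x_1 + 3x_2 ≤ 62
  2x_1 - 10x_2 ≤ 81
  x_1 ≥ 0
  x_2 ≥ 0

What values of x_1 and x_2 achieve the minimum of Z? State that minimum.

x_1 = 0, x_2 = 1, minimum Z = -1

Vertices and Z = 8x_1 - x_2:
  (5/29, 4/29) → Z = 36/29
  (0, 0) → Z = 0
  (0, 1) → Z = -1

At the optimal vertex, 10x_1 + 2x_2 = 2 and x_1 = 0.
Solving simultaneously gives x_1 = 0, x_2 = 1.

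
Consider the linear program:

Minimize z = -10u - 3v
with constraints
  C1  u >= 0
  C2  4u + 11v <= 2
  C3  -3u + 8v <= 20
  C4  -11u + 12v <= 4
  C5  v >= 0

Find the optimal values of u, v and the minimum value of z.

Corner points and z = -10u - 3v:
  (0, 2/11) → z = -6/11
  (0, 0) → z = 0
  (1/2, 0) → z = -5

The optimum lies where 4u + 11v = 2 and v = 0.
Solving simultaneously gives u = 1/2, v = 0.

u = 1/2, v = 0, minimum z = -5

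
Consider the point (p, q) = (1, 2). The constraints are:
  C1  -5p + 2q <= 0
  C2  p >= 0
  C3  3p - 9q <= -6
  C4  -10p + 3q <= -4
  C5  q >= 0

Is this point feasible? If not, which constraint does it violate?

feasible

C1: -1 ≤ 0 ✓
C2: 1 ≥ 0 ✓
C3: -15 ≤ -6 ✓
C4: -4 ≤ -4 ✓
C5: 2 ≥ 0 ✓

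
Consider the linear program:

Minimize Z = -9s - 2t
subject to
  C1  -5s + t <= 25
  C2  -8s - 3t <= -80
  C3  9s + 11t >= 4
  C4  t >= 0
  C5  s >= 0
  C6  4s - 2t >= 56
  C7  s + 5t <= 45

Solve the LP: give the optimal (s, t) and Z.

s = 45, t = 0, minimum Z = -405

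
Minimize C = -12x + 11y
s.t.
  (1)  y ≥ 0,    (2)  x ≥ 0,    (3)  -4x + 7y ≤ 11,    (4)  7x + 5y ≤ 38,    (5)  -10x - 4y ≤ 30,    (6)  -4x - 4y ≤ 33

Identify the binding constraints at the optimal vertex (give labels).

(1) and (4)

Extreme points and C = -12x + 11y:
  (0, 0) → C = 0
  (38/7, 0) → C = -456/7
  (0, 11/7) → C = 121/7
  (211/69, 229/69) → C = -13/69

The minimum is at (38/7, 0). Substituting into each constraint, equality holds for (1) and (4); the remaining constraints have slack.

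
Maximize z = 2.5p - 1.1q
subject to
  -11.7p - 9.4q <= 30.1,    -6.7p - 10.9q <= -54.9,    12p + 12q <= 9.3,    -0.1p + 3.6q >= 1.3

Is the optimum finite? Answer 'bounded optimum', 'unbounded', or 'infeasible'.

Corner points and z = 2.5p - 1.1q:
  (-16883/1291, 16880/1291) → z = -121551/2582
  (-7477/460, 15667/920) → z = -546187/9200
  (-18581/1680, 19883/1680) → z = -113873/2800
The feasible region has finitely many vertices and no improving ray; the maximum is -113873/2800 at (-18581/1680, 19883/1680).

bounded optimum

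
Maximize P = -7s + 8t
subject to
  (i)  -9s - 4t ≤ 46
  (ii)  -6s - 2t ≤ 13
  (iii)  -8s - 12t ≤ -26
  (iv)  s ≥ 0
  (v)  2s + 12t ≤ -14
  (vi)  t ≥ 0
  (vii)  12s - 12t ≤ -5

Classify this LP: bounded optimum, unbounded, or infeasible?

The boundaries -8s - 12t = -26 and s = 0 meet at (0, 13/6), but that point violates 2s + 12t ≤ -14. Every candidate vertex is excluded by some other constraint, so the feasible region is empty.

infeasible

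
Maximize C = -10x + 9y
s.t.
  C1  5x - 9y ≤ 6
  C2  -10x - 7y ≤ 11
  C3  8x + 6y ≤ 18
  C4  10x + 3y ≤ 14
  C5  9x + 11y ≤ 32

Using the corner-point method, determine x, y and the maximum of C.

x = -345/47, y = 419/47, maximum C = 7221/47

Vertices and C = -10x + 9y:
  (-57/125, -23/25) → C = -93/25
  (48/35, 2/21) → C = -90/7
  (-345/47, 419/47) → C = 7221/47
  (5/6, 17/9) → C = 26/3
  (3/17, 47/17) → C = 393/17

The optimum lies where -10x - 7y = 11 and 9x + 11y = 32.
Solving simultaneously gives x = -345/47, y = 419/47.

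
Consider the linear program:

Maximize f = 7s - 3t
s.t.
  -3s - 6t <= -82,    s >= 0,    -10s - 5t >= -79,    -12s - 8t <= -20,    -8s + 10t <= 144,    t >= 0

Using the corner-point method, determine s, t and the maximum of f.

s = 64/45, t = 583/45, maximum f = -1301/45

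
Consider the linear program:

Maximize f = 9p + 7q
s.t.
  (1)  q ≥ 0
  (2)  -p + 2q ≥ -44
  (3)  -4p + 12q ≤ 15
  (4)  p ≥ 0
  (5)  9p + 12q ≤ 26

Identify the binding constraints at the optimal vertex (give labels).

(1) and (5)

Vertices and f = 9p + 7q:
  (0, 0) → f = 0
  (26/9, 0) → f = 26
  (0, 5/4) → f = 35/4
  (11/13, 239/156) → f = 2861/156

The maximum is at (26/9, 0). Substituting into each constraint, equality holds for (1) and (5); the remaining constraints have slack.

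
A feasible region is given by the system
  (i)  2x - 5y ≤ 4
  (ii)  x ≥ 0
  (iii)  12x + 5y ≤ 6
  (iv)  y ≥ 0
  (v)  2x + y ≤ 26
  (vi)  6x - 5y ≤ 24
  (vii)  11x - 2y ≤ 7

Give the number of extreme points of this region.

Pairwise boundary intersections that survive every other constraint:
  (0, 6/5)
  (0, 0)
  (1/2, 0)

3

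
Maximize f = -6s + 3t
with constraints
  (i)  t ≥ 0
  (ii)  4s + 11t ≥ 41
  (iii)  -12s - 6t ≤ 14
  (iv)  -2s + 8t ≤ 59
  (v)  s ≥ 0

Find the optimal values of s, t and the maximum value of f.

Vertices and f = -6s + 3t:
  (41/4, 0) → f = -123/2
  (0, 41/11) → f = 123/11
  (0, 59/8) → f = 177/8
The feasible region is unbounded (it extends along (1, 0), (4, 1)), but f strictly decreases along every unbounded feasible direction, so there is no improving ray and the maximum is attained at a vertex.

The binding constraints are -2s + 8t = 59 and s = 0.
Solving simultaneously gives s = 0, t = 59/8.

s = 0, t = 59/8, maximum f = 177/8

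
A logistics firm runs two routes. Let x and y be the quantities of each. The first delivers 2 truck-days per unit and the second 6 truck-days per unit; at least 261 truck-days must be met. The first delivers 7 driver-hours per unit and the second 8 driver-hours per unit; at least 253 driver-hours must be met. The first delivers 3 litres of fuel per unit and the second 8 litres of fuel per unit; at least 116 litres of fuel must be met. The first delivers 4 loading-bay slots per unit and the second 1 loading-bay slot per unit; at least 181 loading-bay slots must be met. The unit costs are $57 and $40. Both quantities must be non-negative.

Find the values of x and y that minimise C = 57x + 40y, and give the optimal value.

Extreme points and C = 57x + 40y:
  (0, 181) → C = 7240
  (261/2, 0) → C = 14877/2
  (75/2, 31) → C = 6755/2
The feasible region is unbounded (it extends along (0, 1), (1, 0)), but C strictly increases along every unbounded feasible direction, so there is no improving ray and the minimum is attained at a vertex.

x = 75/2, y = 31, minimum C = 6755/2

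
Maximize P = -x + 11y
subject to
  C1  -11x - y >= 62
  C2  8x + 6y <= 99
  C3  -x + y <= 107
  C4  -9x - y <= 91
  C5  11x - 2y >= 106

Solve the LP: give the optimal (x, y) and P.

x = -6/11, y = -56, maximum P = -6770/11

Feasible corners and P = -x + 11y:
  (29/2, -443/2) → P = -2451
  (-6/11, -56) → P = -6770/11
  (-76/29, -1955/29) → P = -21429/29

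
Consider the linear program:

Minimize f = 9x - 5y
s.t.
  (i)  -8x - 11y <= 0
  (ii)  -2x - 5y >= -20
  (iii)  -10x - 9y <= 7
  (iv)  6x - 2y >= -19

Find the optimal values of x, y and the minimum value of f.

The feasible region is unbounded (it extends along (5, -2), (11, -8)), but f strictly increases along every unbounded feasible direction, so there is no improving ray and the minimum is attained at a vertex.

x = -55/34, y = 79/17, minimum f = -1285/34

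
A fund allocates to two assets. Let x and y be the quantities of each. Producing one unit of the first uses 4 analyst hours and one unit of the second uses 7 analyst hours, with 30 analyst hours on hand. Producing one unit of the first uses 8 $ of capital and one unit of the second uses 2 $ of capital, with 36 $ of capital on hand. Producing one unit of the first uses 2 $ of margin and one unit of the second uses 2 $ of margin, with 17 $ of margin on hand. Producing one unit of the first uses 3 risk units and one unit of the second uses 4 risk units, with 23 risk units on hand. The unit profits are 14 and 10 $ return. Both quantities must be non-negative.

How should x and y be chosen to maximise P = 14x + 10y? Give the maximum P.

x = 4, y = 2, maximum P = 76

Extreme points and P = 14x + 10y:
  (0, 0) → P = 0
  (0, 30/7) → P = 300/7
  (9/2, 0) → P = 63
  (4, 2) → P = 76

The optimum lies where 4x + 7y = 30 and 8x + 2y = 36.
Solving simultaneously gives x = 4, y = 2.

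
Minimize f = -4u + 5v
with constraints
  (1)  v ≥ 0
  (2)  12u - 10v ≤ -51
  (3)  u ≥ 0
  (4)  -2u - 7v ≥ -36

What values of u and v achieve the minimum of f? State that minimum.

u = 0, v = 51/10, minimum f = 51/2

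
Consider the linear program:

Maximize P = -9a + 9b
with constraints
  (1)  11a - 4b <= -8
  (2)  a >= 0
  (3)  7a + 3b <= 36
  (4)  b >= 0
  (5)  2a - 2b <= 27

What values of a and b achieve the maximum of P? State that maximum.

Feasible corners and P = -9a + 9b:
  (0, 2) → P = 18
  (120/61, 452/61) → P = 2988/61
  (0, 12) → P = 108

a = 0, b = 12, maximum P = 108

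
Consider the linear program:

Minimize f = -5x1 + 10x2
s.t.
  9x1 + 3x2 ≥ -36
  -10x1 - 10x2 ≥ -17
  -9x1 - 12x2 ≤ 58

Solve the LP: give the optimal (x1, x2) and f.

x1 = 392/15, x2 = -733/30, minimum f = -375

Feasible corners and f = -5x1 + 10x2:
  (-137/20, 171/20) → f = 479/4
  (-86/27, -22/9) → f = -230/27
  (392/15, -733/30) → f = -375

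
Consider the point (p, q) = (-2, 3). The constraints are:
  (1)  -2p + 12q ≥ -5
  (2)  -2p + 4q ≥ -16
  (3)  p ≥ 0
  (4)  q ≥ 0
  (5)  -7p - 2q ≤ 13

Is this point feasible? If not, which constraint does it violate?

Constraint (3): p = -2, which is not ≥ 0. All other constraints are satisfied.

not feasible — violates (3)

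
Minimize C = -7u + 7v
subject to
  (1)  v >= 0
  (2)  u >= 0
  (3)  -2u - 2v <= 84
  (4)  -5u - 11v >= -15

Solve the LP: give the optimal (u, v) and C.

u = 3, v = 0, minimum C = -21

Extreme points and C = -7u + 7v:
  (0, 0) → C = 0
  (3, 0) → C = -21
  (0, 15/11) → C = 105/11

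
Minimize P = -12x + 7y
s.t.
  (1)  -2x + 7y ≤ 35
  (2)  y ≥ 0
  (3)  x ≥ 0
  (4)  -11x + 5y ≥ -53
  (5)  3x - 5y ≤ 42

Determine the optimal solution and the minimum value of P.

x = 53/11, y = 0, minimum P = -636/11

Feasible corners and P = -12x + 7y:
  (0, 5) → P = 35
  (546/67, 491/67) → P = -3115/67
  (0, 0) → P = 0
  (53/11, 0) → P = -636/11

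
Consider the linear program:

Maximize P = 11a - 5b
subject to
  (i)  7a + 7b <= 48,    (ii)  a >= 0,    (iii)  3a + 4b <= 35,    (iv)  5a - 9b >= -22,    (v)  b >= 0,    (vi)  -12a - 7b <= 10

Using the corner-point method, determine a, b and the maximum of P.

a = 48/7, b = 0, maximum P = 528/7

Corner points and P = 11a - 5b:
  (139/49, 197/49) → P = 544/49
  (48/7, 0) → P = 528/7
  (0, 22/9) → P = -110/9
  (0, 0) → P = 0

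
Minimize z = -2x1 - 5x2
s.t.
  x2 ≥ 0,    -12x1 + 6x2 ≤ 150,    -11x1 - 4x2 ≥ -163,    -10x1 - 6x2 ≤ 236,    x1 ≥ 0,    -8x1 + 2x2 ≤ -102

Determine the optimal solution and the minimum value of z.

Feasible corners and z = -2x1 - 5x2:
  (163/11, 0) → z = -326/11
  (51/4, 0) → z = -51/2
  (367/27, 91/27) → z = -1189/27

x1 = 367/27, x2 = 91/27, minimum z = -1189/27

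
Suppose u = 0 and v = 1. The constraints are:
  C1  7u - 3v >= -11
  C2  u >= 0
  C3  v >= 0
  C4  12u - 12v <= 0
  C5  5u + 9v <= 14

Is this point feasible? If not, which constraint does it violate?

feasible

C1: -3 ≥ -11 ✓
C2: 0 ≥ 0 ✓
C3: 1 ≥ 0 ✓
C4: -12 ≤ 0 ✓
C5: 9 ≤ 14 ✓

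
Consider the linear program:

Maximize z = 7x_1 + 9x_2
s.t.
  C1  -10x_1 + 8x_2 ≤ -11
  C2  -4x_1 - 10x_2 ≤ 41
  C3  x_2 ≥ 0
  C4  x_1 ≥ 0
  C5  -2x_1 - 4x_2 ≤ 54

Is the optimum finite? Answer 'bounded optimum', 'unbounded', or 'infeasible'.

unbounded

From the feasible point (11/10, 0), moving in the direction (8, 10) keeps every constraint satisfied while z increases without bound.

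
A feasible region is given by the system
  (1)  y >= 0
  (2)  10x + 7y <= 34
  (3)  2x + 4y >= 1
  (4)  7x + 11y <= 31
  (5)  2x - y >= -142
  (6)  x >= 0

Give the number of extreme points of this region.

5

Of the 15 pairwise boundary intersections, those satisfying every inequality are:
  (17/5, 0)
  (1/2, 0)
  (157/61, 72/61)
  (0, 1/4)
  (0, 31/11)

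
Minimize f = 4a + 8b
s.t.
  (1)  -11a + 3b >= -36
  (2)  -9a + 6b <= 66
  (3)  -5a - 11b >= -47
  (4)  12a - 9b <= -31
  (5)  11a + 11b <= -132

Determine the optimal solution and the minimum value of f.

Corner points and f = 4a + 8b:
  (-136/3, -57) → f = -1912/3
  (-46/5, -14/5) → f = -296/5
  (-139/21, -113/21) → f = -1460/21

At the optimal vertex, -9a + 6b = 66 and 12a - 9b = -31.
Solving simultaneously gives a = -136/3, b = -57.

a = -136/3, b = -57, minimum f = -1912/3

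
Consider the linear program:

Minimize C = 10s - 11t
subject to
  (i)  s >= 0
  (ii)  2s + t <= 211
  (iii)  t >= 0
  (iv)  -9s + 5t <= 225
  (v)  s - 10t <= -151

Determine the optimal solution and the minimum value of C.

Vertices and C = 10s - 11t:
  (0, 45) → C = -495
  (0, 151/10) → C = -1661/10
  (830/19, 2349/19) → C = -17539/19
  (653/7, 171/7) → C = 4649/7

s = 830/19, t = 2349/19, minimum C = -17539/19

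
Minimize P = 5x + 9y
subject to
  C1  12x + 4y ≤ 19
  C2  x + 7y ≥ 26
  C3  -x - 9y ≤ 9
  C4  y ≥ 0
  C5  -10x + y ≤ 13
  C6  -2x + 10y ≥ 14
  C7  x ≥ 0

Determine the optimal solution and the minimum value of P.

x = 0, y = 26/7, minimum P = 234/7

Vertices and P = 5x + 9y:
  (29/80, 293/80) → P = 1391/40
  (0, 19/4) → P = 171/4
  (0, 26/7) → P = 234/7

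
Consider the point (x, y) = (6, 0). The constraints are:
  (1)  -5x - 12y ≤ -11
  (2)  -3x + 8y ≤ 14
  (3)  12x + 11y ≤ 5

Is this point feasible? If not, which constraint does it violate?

not feasible — violates (3)

Constraint (3): 12x + 11y = 72, which is not ≤ 5. All other constraints are satisfied.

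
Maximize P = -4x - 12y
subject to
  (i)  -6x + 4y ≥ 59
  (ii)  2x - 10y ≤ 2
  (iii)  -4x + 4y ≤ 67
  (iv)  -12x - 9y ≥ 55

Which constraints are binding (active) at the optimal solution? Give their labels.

Vertices and P = -4x - 12y:
  (-23/2, -5/2) → P = 76
  (-751/102, 63/17) → P = -766/51
  (-339/16, -71/16) → P = 138
  (-823/84, 146/21) → P = -929/21

The maximum is at (-339/16, -71/16). Substituting into each constraint, equality holds for (ii) and (iii); the remaining constraints have slack.

(ii) and (iii)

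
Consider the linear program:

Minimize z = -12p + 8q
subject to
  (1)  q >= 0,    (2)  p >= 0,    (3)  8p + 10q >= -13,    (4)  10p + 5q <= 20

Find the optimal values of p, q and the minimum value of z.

Extreme points and z = -12p + 8q:
  (0, 0) → z = 0
  (2, 0) → z = -24
  (0, 4) → z = 32

p = 2, q = 0, minimum z = -24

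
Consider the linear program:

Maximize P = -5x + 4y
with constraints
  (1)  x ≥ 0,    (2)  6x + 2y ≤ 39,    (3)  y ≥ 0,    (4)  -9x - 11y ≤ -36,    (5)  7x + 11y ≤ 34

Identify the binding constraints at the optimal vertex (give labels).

(4) and (5)

Extreme points and P = -5x + 4y:
  (4, 0) → P = -20
  (34/7, 0) → P = -170/7
  (1, 27/11) → P = 53/11

The maximum is at (1, 27/11). Substituting into each constraint, equality holds for (4) and (5); the remaining constraints have slack.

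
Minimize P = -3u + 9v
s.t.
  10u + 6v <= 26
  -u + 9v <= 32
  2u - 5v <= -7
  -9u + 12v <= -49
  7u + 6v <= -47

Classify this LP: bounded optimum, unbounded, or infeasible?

The boundaries 10u + 6v = 26 and 7u + 6v = -47 meet at (73/3, -326/9), but that point violates 2u - 5v ≤ -7. Every candidate vertex is excluded by some other constraint, so the feasible region is empty.

infeasible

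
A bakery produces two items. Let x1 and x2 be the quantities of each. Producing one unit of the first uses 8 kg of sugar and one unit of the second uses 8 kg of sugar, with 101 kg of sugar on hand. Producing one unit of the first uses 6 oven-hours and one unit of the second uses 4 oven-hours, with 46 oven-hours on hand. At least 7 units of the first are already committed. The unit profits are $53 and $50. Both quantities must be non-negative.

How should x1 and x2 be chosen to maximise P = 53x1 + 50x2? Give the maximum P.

x1 = 7, x2 = 1, maximum P = 421

Extreme points and P = 53x1 + 50x2:
  (23/3, 0) → P = 1219/3
  (7, 0) → P = 371
  (7, 1) → P = 421

At the optimal vertex, 6x1 + 4x2 = 46 and x1 = 7.
Solving simultaneously gives x1 = 7, x2 = 1.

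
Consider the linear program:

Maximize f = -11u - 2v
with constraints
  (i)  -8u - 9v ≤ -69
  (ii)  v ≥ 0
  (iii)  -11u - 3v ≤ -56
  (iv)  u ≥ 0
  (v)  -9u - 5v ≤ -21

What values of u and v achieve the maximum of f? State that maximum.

u = 0, v = 56/3, maximum f = -112/3

Feasible corners and f = -11u - 2v:
  (69/8, 0) → f = -759/8
  (99/25, 311/75) → f = -3889/75
  (0, 56/3) → f = -112/3
The feasible region is unbounded (it extends along (0, 1), (1, 0)), but f strictly decreases along every unbounded feasible direction, so there is no improving ray and the maximum is attained at a vertex.

The binding constraints are -11u - 3v = -56 and u = 0.
Solving simultaneously gives u = 0, v = 56/3.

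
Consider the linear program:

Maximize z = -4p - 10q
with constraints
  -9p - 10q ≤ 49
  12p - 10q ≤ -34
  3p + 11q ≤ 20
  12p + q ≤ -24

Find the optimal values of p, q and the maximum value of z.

Feasible corners and z = -4p - 10q:
  (-83/21, -47/35) → z = 614/21
  (-739/69, 109/23) → z = -314/69
  (-137/66, 10/11) → z = -26/33
  (-284/129, 104/43) → z = -1984/129

At the optimal vertex, -9p - 10q = 49 and 12p - 10q = -34.
Solving simultaneously gives p = -83/21, q = -47/35.

p = -83/21, q = -47/35, maximum z = 614/21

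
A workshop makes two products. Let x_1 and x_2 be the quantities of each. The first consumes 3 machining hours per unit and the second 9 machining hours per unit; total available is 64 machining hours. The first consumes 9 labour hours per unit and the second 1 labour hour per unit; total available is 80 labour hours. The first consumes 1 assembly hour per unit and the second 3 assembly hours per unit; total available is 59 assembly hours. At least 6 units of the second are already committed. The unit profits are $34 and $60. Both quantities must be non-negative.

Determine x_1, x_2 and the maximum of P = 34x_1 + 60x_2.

Vertices and P = 34x_1 + 60x_2:
  (0, 64/9) → P = 1280/3
  (0, 6) → P = 360
  (10/3, 6) → P = 1420/3

The optimum lies where 3x_1 + 9x_2 = 64 and x_2 = 6.
Solving simultaneously gives x_1 = 10/3, x_2 = 6.

x_1 = 10/3, x_2 = 6, maximum P = 1420/3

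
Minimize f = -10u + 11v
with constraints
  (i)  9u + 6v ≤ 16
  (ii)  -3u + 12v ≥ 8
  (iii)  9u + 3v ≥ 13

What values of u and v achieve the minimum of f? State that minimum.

Feasible corners and f = -10u + 11v:
  (8/7, 20/21) → f = -20/21
  (10/9, 1) → f = -1/9
  (44/39, 37/39) → f = -11/13

u = 8/7, v = 20/21, minimum f = -20/21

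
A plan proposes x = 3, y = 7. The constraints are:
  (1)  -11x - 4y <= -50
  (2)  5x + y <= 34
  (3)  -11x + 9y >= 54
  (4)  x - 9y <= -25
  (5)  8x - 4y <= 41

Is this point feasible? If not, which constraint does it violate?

not feasible — violates (3)

Constraint (3): -11x + 9y = 30, which is not ≥ 54. All other constraints are satisfied.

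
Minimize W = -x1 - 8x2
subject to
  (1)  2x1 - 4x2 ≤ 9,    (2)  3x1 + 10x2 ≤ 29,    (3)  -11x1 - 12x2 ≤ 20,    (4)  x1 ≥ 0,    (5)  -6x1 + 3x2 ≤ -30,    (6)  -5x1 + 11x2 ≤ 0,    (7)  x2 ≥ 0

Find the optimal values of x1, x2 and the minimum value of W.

Feasible corners and W = -x1 - 8x2:
  (103/16, 31/32) → W = -227/16
  (31/6, 1/3) → W = -47/6
  (129/23, 28/23) → W = -353/23

x1 = 129/23, x2 = 28/23, minimum W = -353/23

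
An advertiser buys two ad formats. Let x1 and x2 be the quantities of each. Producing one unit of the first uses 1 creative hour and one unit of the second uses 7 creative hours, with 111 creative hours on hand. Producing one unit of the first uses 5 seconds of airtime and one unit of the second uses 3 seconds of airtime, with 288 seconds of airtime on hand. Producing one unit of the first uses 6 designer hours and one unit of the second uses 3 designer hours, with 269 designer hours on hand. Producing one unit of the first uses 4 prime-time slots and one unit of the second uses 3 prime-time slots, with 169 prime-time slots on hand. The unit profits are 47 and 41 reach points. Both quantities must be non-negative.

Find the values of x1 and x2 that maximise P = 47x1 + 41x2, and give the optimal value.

Corner points and P = 47x1 + 41x2:
  (0, 0) → P = 0
  (0, 111/7) → P = 4551/7
  (169/4, 0) → P = 7943/4
  (34, 11) → P = 2049

The optimum lies where x1 + 7x2 = 111 and 4x1 + 3x2 = 169.
Solving simultaneously gives x1 = 34, x2 = 11.

x1 = 34, x2 = 11, maximum P = 2049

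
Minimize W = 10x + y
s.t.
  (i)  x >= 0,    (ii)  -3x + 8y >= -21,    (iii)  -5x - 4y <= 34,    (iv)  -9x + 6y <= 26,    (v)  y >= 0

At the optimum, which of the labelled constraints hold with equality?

(i) and (v)

Corner points and W = 10x + y:
  (0, 13/3) → W = 13/3
  (0, 0) → W = 0
  (7, 0) → W = 70
The feasible region is unbounded (it extends along (2, 3), (8, 3)), but W strictly increases along every unbounded feasible direction, so there is no improving ray and the minimum is attained at a vertex.

The minimum is at (0, 0). Substituting into each constraint, equality holds for (i) and (v); the remaining constraints have slack.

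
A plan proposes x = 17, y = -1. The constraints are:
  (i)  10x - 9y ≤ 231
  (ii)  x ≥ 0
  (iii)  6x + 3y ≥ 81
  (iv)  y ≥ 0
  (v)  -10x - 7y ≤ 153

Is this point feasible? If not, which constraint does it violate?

not feasible — violates (iv)

Constraint (iv): y = -1, which is not ≥ 0. All other constraints are satisfied.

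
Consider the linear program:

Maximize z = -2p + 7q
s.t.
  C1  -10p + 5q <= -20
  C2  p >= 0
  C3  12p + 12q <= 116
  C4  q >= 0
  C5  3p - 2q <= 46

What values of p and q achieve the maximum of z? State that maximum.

p = 41/9, q = 46/9, maximum z = 80/3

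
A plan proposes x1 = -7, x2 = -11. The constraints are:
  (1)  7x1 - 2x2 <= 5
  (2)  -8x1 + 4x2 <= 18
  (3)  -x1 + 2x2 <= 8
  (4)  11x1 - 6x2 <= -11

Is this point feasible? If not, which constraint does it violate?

(1): -27 ≤ 5 ✓
(2): 12 ≤ 18 ✓
(3): -15 ≤ 8 ✓
(4): -11 ≤ -11 ✓

feasible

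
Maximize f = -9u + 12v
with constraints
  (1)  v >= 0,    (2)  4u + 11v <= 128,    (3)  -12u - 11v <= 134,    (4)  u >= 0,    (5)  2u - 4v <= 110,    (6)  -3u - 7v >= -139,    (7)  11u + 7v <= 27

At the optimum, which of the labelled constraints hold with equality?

(4) and (7)

Corner points and f = -9u + 12v:
  (0, 0) → f = 0
  (27/11, 0) → f = -243/11
  (0, 27/7) → f = 324/7

The maximum is at (0, 27/7). Substituting into each constraint, equality holds for (4) and (7); the remaining constraints have slack.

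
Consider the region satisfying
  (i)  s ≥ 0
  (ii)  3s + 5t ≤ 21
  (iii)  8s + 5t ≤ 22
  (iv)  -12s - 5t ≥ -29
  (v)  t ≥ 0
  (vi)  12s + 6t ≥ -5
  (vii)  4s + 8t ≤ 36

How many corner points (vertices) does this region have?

5

Pairwise boundary intersections that survive every other constraint:
  (0, 21/5)
  (0, 0)
  (1/5, 102/25)
  (7/4, 8/5)
  (29/12, 0)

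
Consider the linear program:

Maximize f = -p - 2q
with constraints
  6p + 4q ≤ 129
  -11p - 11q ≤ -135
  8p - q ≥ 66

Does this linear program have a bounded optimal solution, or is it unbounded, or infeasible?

bounded optimum

Corner points and f = -p - 2q:
  (879/22, -609/22) → f = 339/22
  (393/38, 318/19) → f = -1665/38
  (287/33, 118/33) → f = -523/33
The feasible region has finitely many vertices and no improving ray; the maximum is 339/22 at (879/22, -609/22).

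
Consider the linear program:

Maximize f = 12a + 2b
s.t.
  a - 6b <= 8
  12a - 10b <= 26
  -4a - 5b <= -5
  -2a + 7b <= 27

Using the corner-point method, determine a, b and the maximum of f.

Extreme points and f = 12a + 2b:
  (9/5, -11/25) → f = 518/25
  (113/16, 47/8) → f = 193/2
  (-50/19, 59/19) → f = -482/19

The binding constraints are 12a - 10b = 26 and -2a + 7b = 27.
Solving simultaneously gives a = 113/16, b = 47/8.

a = 113/16, b = 47/8, maximum f = 193/2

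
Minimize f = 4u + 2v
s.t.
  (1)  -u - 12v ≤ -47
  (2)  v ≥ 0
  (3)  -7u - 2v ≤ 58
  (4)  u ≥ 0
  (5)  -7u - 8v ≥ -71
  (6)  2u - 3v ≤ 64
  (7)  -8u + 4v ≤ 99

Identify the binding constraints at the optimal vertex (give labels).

(1) and (4)

Vertices and f = 4u + 2v:
  (0, 47/12) → f = 47/6
  (119/19, 129/38) → f = 605/19
  (0, 71/8) → f = 71/4

The minimum is at (0, 47/12). Substituting into each constraint, equality holds for (1) and (4); the remaining constraints have slack.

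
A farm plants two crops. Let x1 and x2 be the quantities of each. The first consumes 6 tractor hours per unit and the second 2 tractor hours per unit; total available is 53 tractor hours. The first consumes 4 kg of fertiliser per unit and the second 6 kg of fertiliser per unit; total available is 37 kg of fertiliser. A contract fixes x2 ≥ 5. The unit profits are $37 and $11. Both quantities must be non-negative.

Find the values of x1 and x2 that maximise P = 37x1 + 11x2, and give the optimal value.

The binding constraints are 4x1 + 6x2 = 37 and x2 = 5.
Solving simultaneously gives x1 = 7/4, x2 = 5.

x1 = 7/4, x2 = 5, maximum P = 479/4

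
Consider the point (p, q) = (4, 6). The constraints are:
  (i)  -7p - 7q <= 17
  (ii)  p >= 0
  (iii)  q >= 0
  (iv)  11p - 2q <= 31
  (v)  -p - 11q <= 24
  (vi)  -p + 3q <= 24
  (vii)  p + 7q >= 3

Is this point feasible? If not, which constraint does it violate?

not feasible — violates (iv)

Constraint (iv): 11p - 2q = 32, which is not ≤ 31. All other constraints are satisfied.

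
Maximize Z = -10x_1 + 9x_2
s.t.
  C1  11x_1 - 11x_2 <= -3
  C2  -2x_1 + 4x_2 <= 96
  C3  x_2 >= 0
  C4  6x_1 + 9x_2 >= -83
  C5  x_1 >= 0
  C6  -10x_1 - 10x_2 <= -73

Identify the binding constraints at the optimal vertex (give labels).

C2 and C5

Vertices and Z = -10x_1 + 9x_2:
  (522/11, 525/11) → Z = -45
  (773/220, 833/220) → Z = -233/220
  (0, 24) → Z = 216
  (0, 73/10) → Z = 657/10

The maximum is at (0, 24). Substituting into each constraint, equality holds for C2 and C5; the remaining constraints have slack.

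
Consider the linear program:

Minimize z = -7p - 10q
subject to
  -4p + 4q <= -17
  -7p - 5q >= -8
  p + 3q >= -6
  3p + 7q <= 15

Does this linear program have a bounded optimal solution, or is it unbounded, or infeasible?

bounded optimum

Corner points and z = -7p - 10q:
  (39/16, -29/16) → z = 17/16
  (27/16, -41/16) → z = 221/16
  (27/8, -25/8) → z = 61/8
The feasible region has finitely many vertices and no improving ray; the minimum is 17/16 at (39/16, -29/16).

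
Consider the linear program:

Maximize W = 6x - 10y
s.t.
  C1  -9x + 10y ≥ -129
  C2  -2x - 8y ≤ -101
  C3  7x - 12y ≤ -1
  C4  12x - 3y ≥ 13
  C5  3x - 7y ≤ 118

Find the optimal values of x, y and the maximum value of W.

x = 41, y = 24, maximum W = 6

Extreme points and W = 6x - 10y:
  (41, 24) → W = 6
  (301/20, 709/80) → W = 67/40
  (407/102, 593/51) → W = -277/3
The feasible region is unbounded (it extends along (10, 9), (1, 4)), but W strictly decreases along every unbounded feasible direction, so there is no improving ray and the maximum is attained at a vertex.

The optimum lies where -9x + 10y = -129 and 7x - 12y = -1.
Solving simultaneously gives x = 41, y = 24.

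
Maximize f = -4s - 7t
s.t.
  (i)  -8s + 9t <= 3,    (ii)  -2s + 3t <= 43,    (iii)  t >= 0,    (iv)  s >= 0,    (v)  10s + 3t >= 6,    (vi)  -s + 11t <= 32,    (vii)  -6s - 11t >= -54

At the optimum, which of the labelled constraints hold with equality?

Feasible corners and f = -4s - 7t:
  (15/38, 13/19) → f = -121/19
  (453/142, 225/71) → f = -2481/71
  (3/5, 0) → f = -12/5
  (9, 0) → f = -36

The maximum is at (3/5, 0). Substituting into each constraint, equality holds for (iii) and (v); the remaining constraints have slack.

(iii) and (v)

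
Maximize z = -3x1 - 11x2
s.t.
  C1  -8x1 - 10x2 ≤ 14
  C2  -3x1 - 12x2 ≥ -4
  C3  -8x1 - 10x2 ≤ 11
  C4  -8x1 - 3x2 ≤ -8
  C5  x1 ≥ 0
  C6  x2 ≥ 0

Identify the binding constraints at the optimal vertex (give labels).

C4 and C6

Extreme points and z = -3x1 - 11x2:
  (28/29, 8/87) → z = -340/87
  (4/3, 0) → z = -4
  (1, 0) → z = -3

The maximum is at (1, 0). Substituting into each constraint, equality holds for C4 and C6; the remaining constraints have slack.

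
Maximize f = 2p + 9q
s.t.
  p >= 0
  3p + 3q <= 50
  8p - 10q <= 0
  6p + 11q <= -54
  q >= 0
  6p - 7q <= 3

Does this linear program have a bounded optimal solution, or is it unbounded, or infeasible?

infeasible

The boundaries p = 0 and 3p + 3q = 50 meet at (0, 50/3), but that point violates 6p + 11q ≤ -54. Every candidate vertex is excluded by some other constraint, so the feasible region is empty.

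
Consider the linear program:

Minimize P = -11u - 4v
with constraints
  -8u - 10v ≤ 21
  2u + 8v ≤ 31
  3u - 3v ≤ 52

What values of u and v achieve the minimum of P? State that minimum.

Corner points and P = -11u - 4v:
  (-239/22, 145/22) → P = 2049/22
  (457/54, -479/54) → P = -1037/18
  (509/30, -11/30) → P = -1111/6

u = 509/30, v = -11/30, minimum P = -1111/6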